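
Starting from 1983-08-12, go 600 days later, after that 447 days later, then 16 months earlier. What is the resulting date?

Advancing 600 days from August 12, 1983:
August has 31 days, so 31 − 12 = 19 days remain after August 12, 1983; 600 − 19 = 581 left.
September 1983 has 30 days: 581 − 30 = 551 left.
October 1983 has 31 days: 551 − 31 = 520 left.
November 1983 has 30 days: 520 − 30 = 490 left.
December 1983 has 31 days: 490 − 31 = 459 left.
January 1984 has 31 days: 459 − 31 = 428 left.
February 1984 has 29 days (1984 is a leap year): 428 − 29 = 399 left.
March 1984 has 31 days: 399 − 31 = 368 left.
April 1984 has 30 days: 368 − 30 = 338 left.
May 1984 has 31 days: 338 − 31 = 307 left.
June 1984 has 30 days: 307 − 30 = 277 left.
July 1984 has 31 days: 277 − 31 = 246 left.
August 1984 has 31 days: 246 − 31 = 215 left.
September 1984 has 30 days: 215 − 30 = 185 left.
October 1984 has 31 days: 185 − 31 = 154 left.
November 1984 has 30 days: 154 − 30 = 124 left.
December 1984 has 31 days: 124 − 31 = 93 left.
January 1985 has 31 days: 93 − 31 = 62 left.
February 1985 has 28 days (1985 is not a leap year): 62 − 28 = 34 left.
March 1985 has 31 days: 34 − 31 = 3 left.
3 days into April 1985 → April 3, 1985.
Adding 447 days from April 3, 1985:
April has 30 days, so 30 − 3 = 27 days remain after April 3, 1985; 447 − 27 = 420 left.
May 1985 has 31 days: 420 − 31 = 389 left.
June 1985 has 30 days: 389 − 30 = 359 left.
July 1985 has 31 days: 359 − 31 = 328 left.
August 1985 has 31 days: 328 − 31 = 297 left.
September 1985 has 30 days: 297 − 30 = 267 left.
October 1985 has 31 days: 267 − 31 = 236 left.
November 1985 has 30 days: 236 − 30 = 206 left.
December 1985 has 31 days: 206 − 31 = 175 left.
January 1986 has 31 days: 175 − 31 = 144 left.
February 1986 has 28 days (1986 is not a leap year): 144 − 28 = 116 left.
March 1986 has 31 days: 116 − 31 = 85 left.
April 1986 has 30 days: 85 − 30 = 55 left.
May 1986 has 31 days: 55 − 31 = 24 left.
24 days into June 1986 → June 24, 1986.
Counting back 16 months from June 24, 1986:
month 6 − 16 = -10, which is month 2 of year 1985 → February 1985.
Day 24 is valid in February, giving February 24, 1985.

February 24, 1985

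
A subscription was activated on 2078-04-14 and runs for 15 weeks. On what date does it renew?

July 28, 2078

Adding 15 weeks = 105 days from April 14, 2078.
April has 30 days, so 30 − 14 = 16 days remain after April 14, 2078; 105 − 16 = 89 left.
May 2078 has 31 days: 89 − 31 = 58 left.
June 2078 has 30 days: 58 − 30 = 28 left.
28 days into July 2078 → July 28, 2078.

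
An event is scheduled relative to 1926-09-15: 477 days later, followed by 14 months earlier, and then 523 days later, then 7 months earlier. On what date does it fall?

Advancing 477 days from September 15, 1926:
September has 30 days, so 30 − 15 = 15 days remain after September 15, 1926; 477 − 15 = 462 left.
October 1926 has 31 days: 462 − 31 = 431 left.
November 1926 has 30 days: 431 − 30 = 401 left.
December 1926 has 31 days: 401 − 31 = 370 left.
January 1927 has 31 days: 370 − 31 = 339 left.
February 1927 has 28 days (1927 is not a leap year): 339 − 28 = 311 left.
March 1927 has 31 days: 311 − 31 = 280 left.
April 1927 has 30 days: 280 − 30 = 250 left.
May 1927 has 31 days: 250 − 31 = 219 left.
June 1927 has 30 days: 219 − 30 = 189 left.
July 1927 has 31 days: 189 − 31 = 158 left.
August 1927 has 31 days: 158 − 31 = 127 left.
September 1927 has 30 days: 127 − 30 = 97 left.
October 1927 has 31 days: 97 − 31 = 66 left.
November 1927 has 30 days: 66 − 30 = 36 left.
December 1927 has 31 days: 36 − 31 = 5 left.
5 days into January 1928 → January 5, 1928.
Going back 14 months from January 5, 1928:
month 1 − 14 = -13, which is month 11 of year 1926 → November 1926.
Day 5 is valid in November, giving November 5, 1926.
Advancing 523 days from November 5, 1926:
November has 30 days, so 30 − 5 = 25 days remain after November 5, 1926; 523 − 25 = 498 left.
December 1926 has 31 days: 498 − 31 = 467 left.
January 1927 has 31 days: 467 − 31 = 436 left.
February 1927 has 28 days (1927 is not a leap year): 436 − 28 = 408 left.
March 1927 has 31 days: 408 − 31 = 377 left.
April 1927 has 30 days: 377 − 30 = 347 left.
May 1927 has 31 days: 347 − 31 = 316 left.
June 1927 has 30 days: 316 − 30 = 286 left.
July 1927 has 31 days: 286 − 31 = 255 left.
August 1927 has 31 days: 255 − 31 = 224 left.
September 1927 has 30 days: 224 − 30 = 194 left.
October 1927 has 31 days: 194 − 31 = 163 left.
November 1927 has 30 days: 163 − 30 = 133 left.
December 1927 has 31 days: 133 − 31 = 102 left.
January 1928 has 31 days: 102 − 31 = 71 left.
February 1928 has 29 days (1928 is a leap year): 71 − 29 = 42 left.
March 1928 has 31 days: 42 − 31 = 11 left.
11 days into April 1928 → April 11, 1928.
Counting back 7 months from April 11, 1928:
month 4 − 7 = -3, which is month 9 of year 1927 → September 1927.
Day 11 is valid in September, giving September 11, 1927.

September 11, 1927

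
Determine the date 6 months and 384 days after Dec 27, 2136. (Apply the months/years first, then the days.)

July 16, 2138

Advancing 6 months and 384 days from December 27, 2136: first the month/year part, then the days.
month 12 + 6 = 18, which is month 6 of year 2137 → June 2137.
Day 27 is valid in June, giving June 27, 2137.
Now add 384 days from June 27, 2137.
June has 30 days, so 30 − 27 = 3 days remain after June 27, 2137; 384 − 3 = 381 left.
July 2137 has 31 days: 381 − 31 = 350 left.
August 2137 has 31 days: 350 − 31 = 319 left.
September 2137 has 30 days: 319 − 30 = 289 left.
October 2137 has 31 days: 289 − 31 = 258 left.
November 2137 has 30 days: 258 − 30 = 228 left.
December 2137 has 31 days: 228 − 31 = 197 left.
January 2138 has 31 days: 197 − 31 = 166 left.
February 2138 has 28 days (2138 is not a leap year): 166 − 28 = 138 left.
March 2138 has 31 days: 138 − 31 = 107 left.
April 2138 has 30 days: 107 − 30 = 77 left.
May 2138 has 31 days: 77 − 31 = 46 left.
June 2138 has 30 days: 46 − 30 = 16 left.
16 days into July 2138 → July 16, 2138.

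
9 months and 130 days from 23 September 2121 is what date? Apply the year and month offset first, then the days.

Counting forward 9 months and 130 days from September 23, 2121: first the month/year part, then the days.
month 9 + 9 = 18, which is month 6 of year 2122 → June 2122.
Day 23 is valid in June, giving June 23, 2122.
Now add 130 days from June 23, 2122.
June has 30 days, so 30 − 23 = 7 days remain after June 23, 2122; 130 − 7 = 123 left.
July 2122 has 31 days: 123 − 31 = 92 left.
August 2122 has 31 days: 92 − 31 = 61 left.
September 2122 has 30 days: 61 − 30 = 31 left.
31 days into October 2122 → October 31, 2122.

October 31, 2122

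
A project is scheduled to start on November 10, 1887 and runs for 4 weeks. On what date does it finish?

Advancing 4 weeks = 28 days from November 10, 1887.
November has 30 days, so 30 − 10 = 20 days remain after November 10, 1887; 28 − 20 = 8 left.
8 days into December 1887 → December 8, 1887.

December 8, 1887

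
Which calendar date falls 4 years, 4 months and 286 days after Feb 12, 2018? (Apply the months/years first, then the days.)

March 25, 2023

Advancing 4 years, 4 months and 286 days from February 12, 2018: first the month/year part, then the days.
+4 years → 2022; month 2 + 4 = 6 → June 2022.
Day 12 is valid in June, giving June 12, 2022.
Now add 286 days from June 12, 2022.
June has 30 days, so 30 − 12 = 18 days remain after June 12, 2022; 286 − 18 = 268 left.
July 2022 has 31 days: 268 − 31 = 237 left.
August 2022 has 31 days: 237 − 31 = 206 left.
September 2022 has 30 days: 206 − 30 = 176 left.
October 2022 has 31 days: 176 − 31 = 145 left.
November 2022 has 30 days: 145 − 30 = 115 left.
December 2022 has 31 days: 115 − 31 = 84 left.
January 2023 has 31 days: 84 − 31 = 53 left.
February 2023 has 28 days (2023 is not a leap year): 53 − 28 = 25 left.
25 days into March 2023 → March 25, 2023.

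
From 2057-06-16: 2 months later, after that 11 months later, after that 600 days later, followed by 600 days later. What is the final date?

Advancing 2 months from June 16, 2057:
month 6 + 2 = 8 → August 2057.
Day 16 is valid in August, giving August 16, 2057.
Advancing 11 months from August 16, 2057:
month 8 + 11 = 19, which is month 7 of year 2058 → July 2058.
Day 16 is valid in July, giving July 16, 2058.
Advancing 600 days from July 16, 2058:
July has 31 days, so 31 − 16 = 15 days remain after July 16, 2058; 600 − 15 = 585 left.
August 2058 has 31 days: 585 − 31 = 554 left.
September 2058 has 30 days: 554 − 30 = 524 left.
October 2058 has 31 days: 524 − 31 = 493 left.
November 2058 has 30 days: 493 − 30 = 463 left.
December 2058 has 31 days: 463 − 31 = 432 left.
January 2059 has 31 days: 432 − 31 = 401 left.
February 2059 has 28 days (2059 is not a leap year): 401 − 28 = 373 left.
March 2059 has 31 days: 373 − 31 = 342 left.
April 2059 has 30 days: 342 − 30 = 312 left.
May 2059 has 31 days: 312 − 31 = 281 left.
June 2059 has 30 days: 281 − 30 = 251 left.
July 2059 has 31 days: 251 − 31 = 220 left.
August 2059 has 31 days: 220 − 31 = 189 left.
September 2059 has 30 days: 189 − 30 = 159 left.
October 2059 has 31 days: 159 − 31 = 128 left.
November 2059 has 30 days: 128 − 30 = 98 left.
December 2059 has 31 days: 98 − 31 = 67 left.
January 2060 has 31 days: 67 − 31 = 36 left.
February 2060 has 29 days (2060 is a leap year): 36 − 29 = 7 left.
7 days into March 2060 → March 7, 2060.
Adding 600 days from March 7, 2060:
March has 31 days, so 31 − 7 = 24 days remain after March 7, 2060; 600 − 24 = 576 left.
April 2060 has 30 days: 576 − 30 = 546 left.
May 2060 has 31 days: 546 − 31 = 515 left.
June 2060 has 30 days: 515 − 30 = 485 left.
July 2060 has 31 days: 485 − 31 = 454 left.
August 2060 has 31 days: 454 − 31 = 423 left.
September 2060 has 30 days: 423 − 30 = 393 left.
October 2060 has 31 days: 393 − 31 = 362 left.
November 2060 has 30 days: 362 − 30 = 332 left.
December 2060 has 31 days: 332 − 31 = 301 left.
January 2061 has 31 days: 301 − 31 = 270 left.
February 2061 has 28 days (2061 is not a leap year): 270 − 28 = 242 left.
March 2061 has 31 days: 242 − 31 = 211 left.
April 2061 has 30 days: 211 − 30 = 181 left.
May 2061 has 31 days: 181 − 31 = 150 left.
June 2061 has 30 days: 150 − 30 = 120 left.
July 2061 has 31 days: 120 − 31 = 89 left.
August 2061 has 31 days: 89 − 31 = 58 left.
September 2061 has 30 days: 58 − 30 = 28 left.
28 days into October 2061 → October 28, 2061.

October 28, 2061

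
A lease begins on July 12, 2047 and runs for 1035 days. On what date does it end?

May 12, 2050

Advancing 1035 days from July 12, 2047.
July has 31 days, so 31 − 12 = 19 days remain after July 12, 2047; 1035 − 19 = 1016 left.
August 2047 has 31 days: 1016 − 31 = 985 left.
September 2047 has 30 days: 985 − 30 = 955 left.
October 2047 has 31 days: 955 − 31 = 924 left.
November 2047 has 30 days: 924 − 30 = 894 left.
December 2047 has 31 days: 894 − 31 = 863 left.
January 2048 has 31 days: 863 − 31 = 832 left.
February 2048 has 29 days (2048 is a leap year): 832 − 29 = 803 left.
March 2048 has 31 days: 803 − 31 = 772 left.
April 2048 has 30 days: 772 − 30 = 742 left.
May 2048 has 31 days: 742 − 31 = 711 left.
June 2048 has 30 days: 711 − 30 = 681 left.
July 2048 has 31 days: 681 − 31 = 650 left.
August 2048 has 31 days: 650 − 31 = 619 left.
September 2048 has 30 days: 619 − 30 = 589 left.
October 2048 has 31 days: 589 − 31 = 558 left.
November 2048 has 30 days: 558 − 30 = 528 left.
December 2048 has 31 days: 528 − 31 = 497 left.
January 2049 has 31 days: 497 − 31 = 466 left.
February 2049 has 28 days (2049 is not a leap year): 466 − 28 = 438 left.
March 2049 has 31 days: 438 − 31 = 407 left.
April 2049 has 30 days: 407 − 30 = 377 left.
May 2049 has 31 days: 377 − 31 = 346 left.
June 2049 has 30 days: 346 − 30 = 316 left.
July 2049 has 31 days: 316 − 31 = 285 left.
August 2049 has 31 days: 285 − 31 = 254 left.
September 2049 has 30 days: 254 − 30 = 224 left.
October 2049 has 31 days: 224 − 31 = 193 left.
November 2049 has 30 days: 193 − 30 = 163 left.
December 2049 has 31 days: 163 − 31 = 132 left.
January 2050 has 31 days: 132 − 31 = 101 left.
February 2050 has 28 days (2050 is not a leap year): 101 − 28 = 73 left.
March 2050 has 31 days: 73 − 31 = 42 left.
April 2050 has 30 days: 42 − 30 = 12 left.
12 days into May 2050 → May 12, 2050.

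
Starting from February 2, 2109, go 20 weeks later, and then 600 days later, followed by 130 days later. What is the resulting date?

Adding 20 weeks (= 140 days) from February 2, 2109:
February has 28 days, so 28 − 2 = 26 days remain after February 2, 2109; 140 − 26 = 114 left.
March 2109 has 31 days: 114 − 31 = 83 left.
April 2109 has 30 days: 83 − 30 = 53 left.
May 2109 has 31 days: 53 − 31 = 22 left.
22 days into June 2109 → June 22, 2109.
Adding 600 days from June 22, 2109:
June has 30 days, so 30 − 22 = 8 days remain after June 22, 2109; 600 − 8 = 592 left.
July 2109 has 31 days: 592 − 31 = 561 left.
August 2109 has 31 days: 561 − 31 = 530 left.
September 2109 has 30 days: 530 − 30 = 500 left.
October 2109 has 31 days: 500 − 31 = 469 left.
November 2109 has 30 days: 469 − 30 = 439 left.
December 2109 has 31 days: 439 − 31 = 408 left.
January 2110 has 31 days: 408 − 31 = 377 left.
February 2110 has 28 days (2110 is not a leap year): 377 − 28 = 349 left.
March 2110 has 31 days: 349 − 31 = 318 left.
April 2110 has 30 days: 318 − 30 = 288 left.
May 2110 has 31 days: 288 − 31 = 257 left.
June 2110 has 30 days: 257 − 30 = 227 left.
July 2110 has 31 days: 227 − 31 = 196 left.
August 2110 has 31 days: 196 − 31 = 165 left.
September 2110 has 30 days: 165 − 30 = 135 left.
October 2110 has 31 days: 135 − 31 = 104 left.
November 2110 has 30 days: 104 − 30 = 74 left.
December 2110 has 31 days: 74 − 31 = 43 left.
January 2111 has 31 days: 43 − 31 = 12 left.
12 days into February 2111 → February 12, 2111.
Counting forward 130 days from February 12, 2111:
February has 28 days, so 28 − 12 = 16 days remain after February 12, 2111; 130 − 16 = 114 left.
March 2111 has 31 days: 114 − 31 = 83 left.
April 2111 has 30 days: 83 − 30 = 53 left.
May 2111 has 31 days: 53 − 31 = 22 left.
22 days into June 2111 → June 22, 2111.

June 22, 2111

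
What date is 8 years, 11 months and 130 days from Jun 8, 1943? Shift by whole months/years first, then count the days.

Counting forward 8 years, 11 months and 130 days from June 8, 1943: first the month/year part, then the days.
+8 years → 1951; month 6 + 11 = 17, which is month 5 of year 1952 → May 1952.
Day 8 is valid in May, giving May 8, 1952.
Now add 130 days from May 8, 1952.
May has 31 days, so 31 − 8 = 23 days remain after May 8, 1952; 130 − 23 = 107 left.
June 1952 has 30 days: 107 − 30 = 77 left.
July 1952 has 31 days: 77 − 31 = 46 left.
August 1952 has 31 days: 46 − 31 = 15 left.
15 days into September 1952 → September 15, 1952.

September 15, 1952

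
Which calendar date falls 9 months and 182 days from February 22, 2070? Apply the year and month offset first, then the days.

May 23, 2071

Counting forward 9 months and 182 days from February 22, 2070: first the month/year part, then the days.
month 2 + 9 = 11 → November 2070.
Day 22 is valid in November, giving November 22, 2070.
Now add 182 days from November 22, 2070.
November has 30 days, so 30 − 22 = 8 days remain after November 22, 2070; 182 − 8 = 174 left.
December 2070 has 31 days: 174 − 31 = 143 left.
January 2071 has 31 days: 143 − 31 = 112 left.
February 2071 has 28 days (2071 is not a leap year): 112 − 28 = 84 left.
March 2071 has 31 days: 84 − 31 = 53 left.
April 2071 has 30 days: 53 − 30 = 23 left.
23 days into May 2071 → May 23, 2071.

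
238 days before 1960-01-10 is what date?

Subtracting 238 days from January 10, 1960.
Going back 10 days from January 10, 1960 reaches the end of the previous month; 238 − 10 = 228 left.
December 1959 has 31 days: 228 − 31 = 197 left.
November 1959 has 30 days: 197 − 30 = 167 left.
October 1959 has 31 days: 167 − 31 = 136 left.
September 1959 has 30 days: 136 − 30 = 106 left.
August 1959 has 31 days: 106 − 31 = 75 left.
July 1959 has 31 days: 75 − 31 = 44 left.
June 1959 has 30 days: 44 − 30 = 14 left.
May 1959 has 31 days; 31 − 14 = 17 → May 17, 1959.

May 17, 1959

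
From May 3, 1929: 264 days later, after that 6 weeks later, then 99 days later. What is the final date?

June 12, 1930

Advancing 264 days from May 3, 1929:
May has 31 days, so 31 − 3 = 28 days remain after May 3, 1929; 264 − 28 = 236 left.
June 1929 has 30 days: 236 − 30 = 206 left.
July 1929 has 31 days: 206 − 31 = 175 left.
August 1929 has 31 days: 175 − 31 = 144 left.
September 1929 has 30 days: 144 − 30 = 114 left.
October 1929 has 31 days: 114 − 31 = 83 left.
November 1929 has 30 days: 83 − 30 = 53 left.
December 1929 has 31 days: 53 − 31 = 22 left.
22 days into January 1930 → January 22, 1930.
Advancing 6 weeks (= 42 days) from January 22, 1930:
January has 31 days, so 31 − 22 = 9 days remain after January 22, 1930; 42 − 9 = 33 left.
February 1930 has 28 days (1930 is not a leap year): 33 − 28 = 5 left.
5 days into March 1930 → March 5, 1930.
Advancing 99 days from March 5, 1930:
March has 31 days, so 31 − 5 = 26 days remain after March 5, 1930; 99 − 26 = 73 left.
April 1930 has 30 days: 73 − 30 = 43 left.
May 1930 has 31 days: 43 − 31 = 12 left.
12 days into June 1930 → June 12, 1930.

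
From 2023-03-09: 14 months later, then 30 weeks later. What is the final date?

December 5, 2024

Advancing 14 months from March 9, 2023:
month 3 + 14 = 17, which is month 5 of year 2024 → May 2024.
Day 9 is valid in May, giving May 9, 2024.
Counting forward 30 weeks (= 210 days) from May 9, 2024:
May has 31 days, so 31 − 9 = 22 days remain after May 9, 2024; 210 − 22 = 188 left.
June 2024 has 30 days: 188 − 30 = 158 left.
July 2024 has 31 days: 158 − 31 = 127 left.
August 2024 has 31 days: 127 − 31 = 96 left.
September 2024 has 30 days: 96 − 30 = 66 left.
October 2024 has 31 days: 66 − 31 = 35 left.
November 2024 has 30 days: 35 − 30 = 5 left.
5 days into December 2024 → December 5, 2024.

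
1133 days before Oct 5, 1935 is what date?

Counting back 1133 days from October 5, 1935.
Going back 5 days from October 5, 1935 reaches the end of the previous month; 1133 − 5 = 1128 left.
September 1935 has 30 days: 1128 − 30 = 1098 left.
August 1935 has 31 days: 1098 − 31 = 1067 left.
July 1935 has 31 days: 1067 − 31 = 1036 left.
June 1935 has 30 days: 1036 − 30 = 1006 left.
May 1935 has 31 days: 1006 − 31 = 975 left.
April 1935 has 30 days: 975 − 30 = 945 left.
March 1935 has 31 days: 945 − 31 = 914 left.
February 1935 has 28 days (1935 is not a leap year): 914 − 28 = 886 left.
January 1935 has 31 days: 886 − 31 = 855 left.
December 1934 has 31 days: 855 − 31 = 824 left.
November 1934 has 30 days: 824 − 30 = 794 left.
October 1934 has 31 days: 794 − 31 = 763 left.
September 1934 has 30 days: 763 − 30 = 733 left.
August 1934 has 31 days: 733 − 31 = 702 left.
July 1934 has 31 days: 702 − 31 = 671 left.
June 1934 has 30 days: 671 − 30 = 641 left.
May 1934 has 31 days: 641 − 31 = 610 left.
April 1934 has 30 days: 610 − 30 = 580 left.
March 1934 has 31 days: 580 − 31 = 549 left.
February 1934 has 28 days (1934 is not a leap year): 549 − 28 = 521 left.
January 1934 has 31 days: 521 − 31 = 490 left.
December 1933 has 31 days: 490 − 31 = 459 left.
November 1933 has 30 days: 459 − 30 = 429 left.
October 1933 has 31 days: 429 − 31 = 398 left.
September 1933 has 30 days: 398 − 30 = 368 left.
August 1933 has 31 days: 368 − 31 = 337 left.
July 1933 has 31 days: 337 − 31 = 306 left.
June 1933 has 30 days: 306 − 30 = 276 left.
May 1933 has 31 days: 276 − 31 = 245 left.
April 1933 has 30 days: 245 − 30 = 215 left.
March 1933 has 31 days: 215 − 31 = 184 left.
February 1933 has 28 days (1933 is not a leap year): 184 − 28 = 156 left.
January 1933 has 31 days: 156 − 31 = 125 left.
December 1932 has 31 days: 125 − 31 = 94 left.
November 1932 has 30 days: 94 − 30 = 64 left.
October 1932 has 31 days: 64 − 31 = 33 left.
September 1932 has 30 days: 33 − 30 = 3 left.
August 1932 has 31 days; 31 − 3 = 28 → August 28, 1932.

August 28, 1932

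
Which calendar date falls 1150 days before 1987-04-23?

Counting back 1150 days from April 23, 1987.
Going back 23 days from April 23, 1987 reaches the end of the previous month; 1150 − 23 = 1127 left.
March 1987 has 31 days: 1127 − 31 = 1096 left.
February 1987 has 28 days (1987 is not a leap year): 1096 − 28 = 1068 left.
January 1987 has 31 days: 1068 − 31 = 1037 left.
December 1986 has 31 days: 1037 − 31 = 1006 left.
November 1986 has 30 days: 1006 − 30 = 976 left.
October 1986 has 31 days: 976 − 31 = 945 left.
September 1986 has 30 days: 945 − 30 = 915 left.
August 1986 has 31 days: 915 − 31 = 884 left.
July 1986 has 31 days: 884 − 31 = 853 left.
June 1986 has 30 days: 853 − 30 = 823 left.
May 1986 has 31 days: 823 − 31 = 792 left.
April 1986 has 30 days: 792 − 30 = 762 left.
March 1986 has 31 days: 762 − 31 = 731 left.
February 1986 has 28 days (1986 is not a leap year): 731 − 28 = 703 left.
January 1986 has 31 days: 703 − 31 = 672 left.
December 1985 has 31 days: 672 − 31 = 641 left.
November 1985 has 30 days: 641 − 30 = 611 left.
October 1985 has 31 days: 611 − 31 = 580 left.
September 1985 has 30 days: 580 − 30 = 550 left.
August 1985 has 31 days: 550 − 31 = 519 left.
July 1985 has 31 days: 519 − 31 = 488 left.
June 1985 has 30 days: 488 − 30 = 458 left.
May 1985 has 31 days: 458 − 31 = 427 left.
April 1985 has 30 days: 427 − 30 = 397 left.
March 1985 has 31 days: 397 − 31 = 366 left.
February 1985 has 28 days (1985 is not a leap year): 366 − 28 = 338 left.
January 1985 has 31 days: 338 − 31 = 307 left.
December 1984 has 31 days: 307 − 31 = 276 left.
November 1984 has 30 days: 276 − 30 = 246 left.
October 1984 has 31 days: 246 − 31 = 215 left.
September 1984 has 30 days: 215 − 30 = 185 left.
August 1984 has 31 days: 185 − 31 = 154 left.
July 1984 has 31 days: 154 − 31 = 123 left.
June 1984 has 30 days: 123 − 30 = 93 left.
May 1984 has 31 days: 93 − 31 = 62 left.
April 1984 has 30 days: 62 − 30 = 32 left.
March 1984 has 31 days: 32 − 31 = 1 left.
February 1984 has 29 days; 29 − 1 = 28 → February 28, 1984.

February 28, 1984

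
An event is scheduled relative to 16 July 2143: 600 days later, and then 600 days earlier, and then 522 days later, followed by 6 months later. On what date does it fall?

Counting forward 600 days from July 16, 2143:
July has 31 days, so 31 − 16 = 15 days remain after July 16, 2143; 600 − 15 = 585 left.
August 2143 has 31 days: 585 − 31 = 554 left.
September 2143 has 30 days: 554 − 30 = 524 left.
October 2143 has 31 days: 524 − 31 = 493 left.
November 2143 has 30 days: 493 − 30 = 463 left.
December 2143 has 31 days: 463 − 31 = 432 left.
January 2144 has 31 days: 432 − 31 = 401 left.
February 2144 has 29 days (2144 is a leap year): 401 − 29 = 372 left.
March 2144 has 31 days: 372 − 31 = 341 left.
April 2144 has 30 days: 341 − 30 = 311 left.
May 2144 has 31 days: 311 − 31 = 280 left.
June 2144 has 30 days: 280 − 30 = 250 left.
July 2144 has 31 days: 250 − 31 = 219 left.
August 2144 has 31 days: 219 − 31 = 188 left.
September 2144 has 30 days: 188 − 30 = 158 left.
October 2144 has 31 days: 158 − 31 = 127 left.
November 2144 has 30 days: 127 − 30 = 97 left.
December 2144 has 31 days: 97 − 31 = 66 left.
January 2145 has 31 days: 66 − 31 = 35 left.
February 2145 has 28 days (2145 is not a leap year): 35 − 28 = 7 left.
7 days into March 2145 → March 7, 2145.
Going back 600 days from March 7, 2145:
Going back 7 days from March 7, 2145 reaches the end of the previous month; 600 − 7 = 593 left.
February 2145 has 28 days (2145 is not a leap year): 593 − 28 = 565 left.
January 2145 has 31 days: 565 − 31 = 534 left.
December 2144 has 31 days: 534 − 31 = 503 left.
November 2144 has 30 days: 503 − 30 = 473 left.
October 2144 has 31 days: 473 − 31 = 442 left.
September 2144 has 30 days: 442 − 30 = 412 left.
August 2144 has 31 days: 412 − 31 = 381 left.
July 2144 has 31 days: 381 − 31 = 350 left.
June 2144 has 30 days: 350 − 30 = 320 left.
May 2144 has 31 days: 320 − 31 = 289 left.
April 2144 has 30 days: 289 − 30 = 259 left.
March 2144 has 31 days: 259 − 31 = 228 left.
February 2144 has 29 days (2144 is a leap year): 228 − 29 = 199 left.
January 2144 has 31 days: 199 − 31 = 168 left.
December 2143 has 31 days: 168 − 31 = 137 left.
November 2143 has 30 days: 137 − 30 = 107 left.
October 2143 has 31 days: 107 − 31 = 76 left.
September 2143 has 30 days: 76 − 30 = 46 left.
August 2143 has 31 days: 46 − 31 = 15 left.
July 2143 has 31 days; 31 − 15 = 16 → July 16, 2143.
Adding 522 days from July 16, 2143:
July has 31 days, so 31 − 16 = 15 days remain after July 16, 2143; 522 − 15 = 507 left.
August 2143 has 31 days: 507 − 31 = 476 left.
September 2143 has 30 days: 476 − 30 = 446 left.
October 2143 has 31 days: 446 − 31 = 415 left.
November 2143 has 30 days: 415 − 30 = 385 left.
December 2143 has 31 days: 385 − 31 = 354 left.
January 2144 has 31 days: 354 − 31 = 323 left.
February 2144 has 29 days (2144 is a leap year): 323 − 29 = 294 left.
March 2144 has 31 days: 294 − 31 = 263 left.
April 2144 has 30 days: 263 − 30 = 233 left.
May 2144 has 31 days: 233 − 31 = 202 left.
June 2144 has 30 days: 202 − 30 = 172 left.
July 2144 has 31 days: 172 − 31 = 141 left.
August 2144 has 31 days: 141 − 31 = 110 left.
September 2144 has 30 days: 110 − 30 = 80 left.
October 2144 has 31 days: 80 − 31 = 49 left.
November 2144 has 30 days: 49 − 30 = 19 left.
19 days into December 2144 → December 19, 2144.
Adding 6 months from December 19, 2144:
month 12 + 6 = 18, which is month 6 of year 2145 → June 2145.
Day 19 is valid in June, giving June 19, 2145.

June 19, 2145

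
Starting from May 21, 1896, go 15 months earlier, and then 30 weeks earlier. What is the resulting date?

Counting back 15 months from May 21, 1896:
month 5 − 15 = -10, which is month 2 of year 1895 → February 1895.
Day 21 is valid in February, giving February 21, 1895.
Going back 30 weeks (= 210 days) from February 21, 1895:
Going back 21 days from February 21, 1895 reaches the end of the previous month; 210 − 21 = 189 left.
January 1895 has 31 days: 189 − 31 = 158 left.
December 1894 has 31 days: 158 − 31 = 127 left.
November 1894 has 30 days: 127 − 30 = 97 left.
October 1894 has 31 days: 97 − 31 = 66 left.
September 1894 has 30 days: 66 − 30 = 36 left.
August 1894 has 31 days: 36 − 31 = 5 left.
July 1894 has 31 days; 31 − 5 = 26 → July 26, 1894.

July 26, 1894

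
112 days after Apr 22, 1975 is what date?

August 12, 1975

Advancing 112 days from April 22, 1975.
April has 30 days, so 30 − 22 = 8 days remain after April 22, 1975; 112 − 8 = 104 left.
May 1975 has 31 days: 104 − 31 = 73 left.
June 1975 has 30 days: 73 − 30 = 43 left.
July 1975 has 31 days: 43 − 31 = 12 left.
12 days into August 1975 → August 12, 1975.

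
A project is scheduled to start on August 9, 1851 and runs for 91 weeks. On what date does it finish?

Counting forward 91 weeks = 637 days from August 9, 1851.
August has 31 days, so 31 − 9 = 22 days remain after August 9, 1851; 637 − 22 = 615 left.
September 1851 has 30 days: 615 − 30 = 585 left.
October 1851 has 31 days: 585 − 31 = 554 left.
November 1851 has 30 days: 554 − 30 = 524 left.
December 1851 has 31 days: 524 − 31 = 493 left.
January 1852 has 31 days: 493 − 31 = 462 left.
February 1852 has 29 days (1852 is a leap year): 462 − 29 = 433 left.
March 1852 has 31 days: 433 − 31 = 402 left.
April 1852 has 30 days: 402 − 30 = 372 left.
May 1852 has 31 days: 372 − 31 = 341 left.
June 1852 has 30 days: 341 − 30 = 311 left.
July 1852 has 31 days: 311 − 31 = 280 left.
August 1852 has 31 days: 280 − 31 = 249 left.
September 1852 has 30 days: 249 − 30 = 219 left.
October 1852 has 31 days: 219 − 31 = 188 left.
November 1852 has 30 days: 188 − 30 = 158 left.
December 1852 has 31 days: 158 − 31 = 127 left.
January 1853 has 31 days: 127 − 31 = 96 left.
February 1853 has 28 days (1853 is not a leap year): 96 − 28 = 68 left.
March 1853 has 31 days: 68 − 31 = 37 left.
April 1853 has 30 days: 37 − 30 = 7 left.
7 days into May 1853 → May 7, 1853.

May 7, 1853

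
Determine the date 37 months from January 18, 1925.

February 18, 1928

Counting forward 37 months from January 18, 1925.
month 1 + 37 = 38, which is month 2 of year 1928 → February 1928.
Day 18 is valid in February, giving February 18, 1928.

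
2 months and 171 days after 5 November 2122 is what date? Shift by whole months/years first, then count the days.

June 25, 2123

Adding 2 months and 171 days from November 5, 2122: first the month/year part, then the days.
month 11 + 2 = 13, which is month 1 of year 2123 → January 2123.
Day 5 is valid in January, giving January 5, 2123.
Now add 171 days from January 5, 2123.
January has 31 days, so 31 − 5 = 26 days remain after January 5, 2123; 171 − 26 = 145 left.
February 2123 has 28 days (2123 is not a leap year): 145 − 28 = 117 left.
March 2123 has 31 days: 117 − 31 = 86 left.
April 2123 has 30 days: 86 − 30 = 56 left.
May 2123 has 31 days: 56 − 31 = 25 left.
25 days into June 2123 → June 25, 2123.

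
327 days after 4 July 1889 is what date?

Adding 327 days from July 4, 1889.
July has 31 days, so 31 − 4 = 27 days remain after July 4, 1889; 327 − 27 = 300 left.
August 1889 has 31 days: 300 − 31 = 269 left.
September 1889 has 30 days: 269 − 30 = 239 left.
October 1889 has 31 days: 239 − 31 = 208 left.
November 1889 has 30 days: 208 − 30 = 178 left.
December 1889 has 31 days: 178 − 31 = 147 left.
January 1890 has 31 days: 147 − 31 = 116 left.
February 1890 has 28 days (1890 is not a leap year): 116 − 28 = 88 left.
March 1890 has 31 days: 88 − 31 = 57 left.
April 1890 has 30 days: 57 − 30 = 27 left.
27 days into May 1890 → May 27, 1890.

May 27, 1890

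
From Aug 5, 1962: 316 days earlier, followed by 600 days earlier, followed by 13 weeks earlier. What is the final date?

Counting back 316 days from August 5, 1962:
Going back 5 days from August 5, 1962 reaches the end of the previous month; 316 − 5 = 311 left.
July 1962 has 31 days: 311 − 31 = 280 left.
June 1962 has 30 days: 280 − 30 = 250 left.
May 1962 has 31 days: 250 − 31 = 219 left.
April 1962 has 30 days: 219 − 30 = 189 left.
March 1962 has 31 days: 189 − 31 = 158 left.
February 1962 has 28 days (1962 is not a leap year): 158 − 28 = 130 left.
January 1962 has 31 days: 130 − 31 = 99 left.
December 1961 has 31 days: 99 − 31 = 68 left.
November 1961 has 30 days: 68 − 30 = 38 left.
October 1961 has 31 days: 38 − 31 = 7 left.
September 1961 has 30 days; 30 − 7 = 23 → September 23, 1961.
Going back 600 days from September 23, 1961:
Going back 23 days from September 23, 1961 reaches the end of the previous month; 600 − 23 = 577 left.
August 1961 has 31 days: 577 − 31 = 546 left.
July 1961 has 31 days: 546 − 31 = 515 left.
June 1961 has 30 days: 515 − 30 = 485 left.
May 1961 has 31 days: 485 − 31 = 454 left.
April 1961 has 30 days: 454 − 30 = 424 left.
March 1961 has 31 days: 424 − 31 = 393 left.
February 1961 has 28 days (1961 is not a leap year): 393 − 28 = 365 left.
January 1961 has 31 days: 365 − 31 = 334 left.
December 1960 has 31 days: 334 − 31 = 303 left.
November 1960 has 30 days: 303 − 30 = 273 left.
October 1960 has 31 days: 273 − 31 = 242 left.
September 1960 has 30 days: 242 − 30 = 212 left.
August 1960 has 31 days: 212 − 31 = 181 left.
July 1960 has 31 days: 181 − 31 = 150 left.
June 1960 has 30 days: 150 − 30 = 120 left.
May 1960 has 31 days: 120 − 31 = 89 left.
April 1960 has 30 days: 89 − 30 = 59 left.
March 1960 has 31 days: 59 − 31 = 28 left.
February 1960 has 29 days; 29 − 28 = 1 → February 1, 1960.
Going back 13 weeks (= 91 days) from February 1, 1960:
Going back 1 day from February 1, 1960 reaches the end of the previous month; 91 − 1 = 90 left.
January 1960 has 31 days: 90 − 31 = 59 left.
December 1959 has 31 days: 59 − 31 = 28 left.
November 1959 has 30 days; 30 − 28 = 2 → November 2, 1959.

November 2, 1959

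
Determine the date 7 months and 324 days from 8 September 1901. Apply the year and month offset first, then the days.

February 26, 1903

Counting forward 7 months and 324 days from September 8, 1901: first the month/year part, then the days.
month 9 + 7 = 16, which is month 4 of year 1902 → April 1902.
Day 8 is valid in April, giving April 8, 1902.
Now add 324 days from April 8, 1902.
April has 30 days, so 30 − 8 = 22 days remain after April 8, 1902; 324 − 22 = 302 left.
May 1902 has 31 days: 302 − 31 = 271 left.
June 1902 has 30 days: 271 − 30 = 241 left.
July 1902 has 31 days: 241 − 31 = 210 left.
August 1902 has 31 days: 210 − 31 = 179 left.
September 1902 has 30 days: 179 − 30 = 149 left.
October 1902 has 31 days: 149 − 31 = 118 left.
November 1902 has 30 days: 118 − 30 = 88 left.
December 1902 has 31 days: 88 − 31 = 57 left.
January 1903 has 31 days: 57 − 31 = 26 left.
26 days into February 1903 → February 26, 1903.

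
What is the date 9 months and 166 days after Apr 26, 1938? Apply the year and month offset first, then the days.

July 11, 1939

Adding 9 months and 166 days from April 26, 1938: first the month/year part, then the days.
month 4 + 9 = 13, which is month 1 of year 1939 → January 1939.
Day 26 is valid in January, giving January 26, 1939.
Now add 166 days from January 26, 1939.
January has 31 days, so 31 − 26 = 5 days remain after January 26, 1939; 166 − 5 = 161 left.
February 1939 has 28 days (1939 is not a leap year): 161 − 28 = 133 left.
March 1939 has 31 days: 133 − 31 = 102 left.
April 1939 has 30 days: 102 − 30 = 72 left.
May 1939 has 31 days: 72 − 31 = 41 left.
June 1939 has 30 days: 41 − 30 = 11 left.
11 days into July 1939 → July 11, 1939.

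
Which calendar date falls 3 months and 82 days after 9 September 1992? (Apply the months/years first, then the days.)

March 1, 1993

Advancing 3 months and 82 days from September 9, 1992: first the month/year part, then the days.
month 9 + 3 = 12 → December 1992.
Day 9 is valid in December, giving December 9, 1992.
Now add 82 days from December 9, 1992.
December has 31 days, so 31 − 9 = 22 days remain after December 9, 1992; 82 − 22 = 60 left.
January 1993 has 31 days: 60 − 31 = 29 left.
February 1993 has 28 days (1993 is not a leap year): 29 − 28 = 1 left.
1 day into March 1993 → March 1, 1993.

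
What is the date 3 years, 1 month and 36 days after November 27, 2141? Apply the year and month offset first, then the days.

February 1, 2145

Advancing 3 years, 1 month and 36 days from November 27, 2141: first the month/year part, then the days.
+3 years → 2144; month 11 + 1 = 12 → December 2144.
Day 27 is valid in December, giving December 27, 2144.
Now add 36 days from December 27, 2144.
December has 31 days, so 31 − 27 = 4 days remain after December 27, 2144; 36 − 4 = 32 left.
January 2145 has 31 days: 32 − 31 = 1 left.
1 day into February 2145 → February 1, 2145.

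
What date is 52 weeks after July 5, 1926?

July 4, 1927

Adding 52 weeks = 364 days from July 5, 1926.
July has 31 days, so 31 − 5 = 26 days remain after July 5, 1926; 364 − 26 = 338 left.
August 1926 has 31 days: 338 − 31 = 307 left.
September 1926 has 30 days: 307 − 30 = 277 left.
October 1926 has 31 days: 277 − 31 = 246 left.
November 1926 has 30 days: 246 − 30 = 216 left.
December 1926 has 31 days: 216 − 31 = 185 left.
January 1927 has 31 days: 185 − 31 = 154 left.
February 1927 has 28 days (1927 is not a leap year): 154 − 28 = 126 left.
March 1927 has 31 days: 126 − 31 = 95 left.
April 1927 has 30 days: 95 − 30 = 65 left.
May 1927 has 31 days: 65 − 31 = 34 left.
June 1927 has 30 days: 34 − 30 = 4 left.
4 days into July 1927 → July 4, 1927.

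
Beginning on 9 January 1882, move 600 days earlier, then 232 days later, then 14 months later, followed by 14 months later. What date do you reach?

Going back 600 days from January 9, 1882:
Going back 9 days from January 9, 1882 reaches the end of the previous month; 600 − 9 = 591 left.
December 1881 has 31 days: 591 − 31 = 560 left.
November 1881 has 30 days: 560 − 30 = 530 left.
October 1881 has 31 days: 530 − 31 = 499 left.
September 1881 has 30 days: 499 − 30 = 469 left.
August 1881 has 31 days: 469 − 31 = 438 left.
July 1881 has 31 days: 438 − 31 = 407 left.
June 1881 has 30 days: 407 − 30 = 377 left.
May 1881 has 31 days: 377 − 31 = 346 left.
April 1881 has 30 days: 346 − 30 = 316 left.
March 1881 has 31 days: 316 − 31 = 285 left.
February 1881 has 28 days (1881 is not a leap year): 285 − 28 = 257 left.
January 1881 has 31 days: 257 − 31 = 226 left.
December 1880 has 31 days: 226 − 31 = 195 left.
November 1880 has 30 days: 195 − 30 = 165 left.
October 1880 has 31 days: 165 − 31 = 134 left.
September 1880 has 30 days: 134 − 30 = 104 left.
August 1880 has 31 days: 104 − 31 = 73 left.
July 1880 has 31 days: 73 − 31 = 42 left.
June 1880 has 30 days: 42 − 30 = 12 left.
May 1880 has 31 days; 31 − 12 = 19 → May 19, 1880.
Advancing 232 days from May 19, 1880:
May has 31 days, so 31 − 19 = 12 days remain after May 19, 1880; 232 − 12 = 220 left.
June 1880 has 30 days: 220 − 30 = 190 left.
July 1880 has 31 days: 190 − 31 = 159 left.
August 1880 has 31 days: 159 − 31 = 128 left.
September 1880 has 30 days: 128 − 30 = 98 left.
October 1880 has 31 days: 98 − 31 = 67 left.
November 1880 has 30 days: 67 − 30 = 37 left.
December 1880 has 31 days: 37 − 31 = 6 left.
6 days into January 1881 → January 6, 1881.
Counting forward 14 months from January 6, 1881:
month 1 + 14 = 15, which is month 3 of year 1882 → March 1882.
Day 6 is valid in March, giving March 6, 1882.
Adding 14 months from March 6, 1882:
month 3 + 14 = 17, which is month 5 of year 1883 → May 1883.
Day 6 is valid in May, giving May 6, 1883.

May 6, 1883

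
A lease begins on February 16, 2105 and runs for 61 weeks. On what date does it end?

Adding 61 weeks = 427 days from February 16, 2105.
February has 28 days, so 28 − 16 = 12 days remain after February 16, 2105; 427 − 12 = 415 left.
March 2105 has 31 days: 415 − 31 = 384 left.
April 2105 has 30 days: 384 − 30 = 354 left.
May 2105 has 31 days: 354 − 31 = 323 left.
June 2105 has 30 days: 323 − 30 = 293 left.
July 2105 has 31 days: 293 − 31 = 262 left.
August 2105 has 31 days: 262 − 31 = 231 left.
September 2105 has 30 days: 231 − 30 = 201 left.
October 2105 has 31 days: 201 − 31 = 170 left.
November 2105 has 30 days: 170 − 30 = 140 left.
December 2105 has 31 days: 140 − 31 = 109 left.
January 2106 has 31 days: 109 − 31 = 78 left.
February 2106 has 28 days (2106 is not a leap year): 78 − 28 = 50 left.
March 2106 has 31 days: 50 − 31 = 19 left.
19 days into April 2106 → April 19, 2106.

April 19, 2106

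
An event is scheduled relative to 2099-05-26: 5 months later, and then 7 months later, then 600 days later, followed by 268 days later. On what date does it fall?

October 11, 2102

Advancing 5 months from May 26, 2099:
month 5 + 5 = 10 → October 2099.
Day 26 is valid in October, giving October 26, 2099.
Advancing 7 months from October 26, 2099:
month 10 + 7 = 17, which is month 5 of year 2100 → May 2100.
Day 26 is valid in May, giving May 26, 2100.
Advancing 600 days from May 26, 2100:
May has 31 days, so 31 − 26 = 5 days remain after May 26, 2100; 600 − 5 = 595 left.
June 2100 has 30 days: 595 − 30 = 565 left.
July 2100 has 31 days: 565 − 31 = 534 left.
August 2100 has 31 days: 534 − 31 = 503 left.
September 2100 has 30 days: 503 − 30 = 473 left.
October 2100 has 31 days: 473 − 31 = 442 left.
November 2100 has 30 days: 442 − 30 = 412 left.
December 2100 has 31 days: 412 − 31 = 381 left.
January 2101 has 31 days: 381 − 31 = 350 left.
February 2101 has 28 days (2101 is not a leap year): 350 − 28 = 322 left.
March 2101 has 31 days: 322 − 31 = 291 left.
April 2101 has 30 days: 291 − 30 = 261 left.
May 2101 has 31 days: 261 − 31 = 230 left.
June 2101 has 30 days: 230 − 30 = 200 left.
July 2101 has 31 days: 200 − 31 = 169 left.
August 2101 has 31 days: 169 − 31 = 138 left.
September 2101 has 30 days: 138 − 30 = 108 left.
October 2101 has 31 days: 108 − 31 = 77 left.
November 2101 has 30 days: 77 − 30 = 47 left.
December 2101 has 31 days: 47 − 31 = 16 left.
16 days into January 2102 → January 16, 2102.
Advancing 268 days from January 16, 2102:
January has 31 days, so 31 − 16 = 15 days remain after January 16, 2102; 268 − 15 = 253 left.
February 2102 has 28 days (2102 is not a leap year): 253 − 28 = 225 left.
March 2102 has 31 days: 225 − 31 = 194 left.
April 2102 has 30 days: 194 − 30 = 164 left.
May 2102 has 31 days: 164 − 31 = 133 left.
June 2102 has 30 days: 133 − 30 = 103 left.
July 2102 has 31 days: 103 − 31 = 72 left.
August 2102 has 31 days: 72 − 31 = 41 left.
September 2102 has 30 days: 41 − 30 = 11 left.
11 days into October 2102 → October 11, 2102.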